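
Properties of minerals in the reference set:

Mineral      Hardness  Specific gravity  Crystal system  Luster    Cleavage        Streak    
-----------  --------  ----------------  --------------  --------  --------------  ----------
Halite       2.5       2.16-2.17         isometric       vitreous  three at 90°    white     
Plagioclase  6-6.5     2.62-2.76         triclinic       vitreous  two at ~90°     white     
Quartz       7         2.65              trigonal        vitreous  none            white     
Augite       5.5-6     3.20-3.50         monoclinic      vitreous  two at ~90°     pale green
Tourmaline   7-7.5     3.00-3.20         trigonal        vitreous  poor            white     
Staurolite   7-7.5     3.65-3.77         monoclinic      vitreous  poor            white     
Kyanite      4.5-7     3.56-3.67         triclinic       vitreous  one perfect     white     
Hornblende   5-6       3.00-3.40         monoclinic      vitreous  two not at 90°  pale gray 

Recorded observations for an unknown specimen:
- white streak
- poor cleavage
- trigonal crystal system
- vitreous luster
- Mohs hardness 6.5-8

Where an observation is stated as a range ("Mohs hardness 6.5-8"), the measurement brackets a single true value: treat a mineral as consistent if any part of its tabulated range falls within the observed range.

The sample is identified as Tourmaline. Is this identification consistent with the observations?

White streak — agrees with Tourmaline (white streak).
Poor cleavage — agrees with Tourmaline (cleavage poor).
Trigonal crystal system — agrees with Tourmaline (trigonal system).
Vitreous luster — agrees with Tourmaline (vitreous luster).
Mohs hardness 6.5-8 — agrees with Tourmaline (hardness 7-7.5).
All observations are consistent with the tabulated values for Tourmaline.

Yes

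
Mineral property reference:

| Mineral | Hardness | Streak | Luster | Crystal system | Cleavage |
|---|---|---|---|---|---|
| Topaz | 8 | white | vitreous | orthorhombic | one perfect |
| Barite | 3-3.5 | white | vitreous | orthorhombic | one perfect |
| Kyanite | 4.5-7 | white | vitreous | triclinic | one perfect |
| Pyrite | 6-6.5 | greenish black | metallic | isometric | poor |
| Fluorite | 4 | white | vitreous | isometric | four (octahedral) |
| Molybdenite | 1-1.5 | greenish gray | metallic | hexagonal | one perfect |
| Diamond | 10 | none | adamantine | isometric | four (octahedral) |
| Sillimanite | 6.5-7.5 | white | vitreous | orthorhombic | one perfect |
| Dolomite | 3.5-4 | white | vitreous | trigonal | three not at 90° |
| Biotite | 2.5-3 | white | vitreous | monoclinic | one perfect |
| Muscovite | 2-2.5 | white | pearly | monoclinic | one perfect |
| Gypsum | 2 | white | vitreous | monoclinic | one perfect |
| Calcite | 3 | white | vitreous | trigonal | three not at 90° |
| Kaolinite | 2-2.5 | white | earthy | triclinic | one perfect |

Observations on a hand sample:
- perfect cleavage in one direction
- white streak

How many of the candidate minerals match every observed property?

Perfect cleavage in one direction is inconsistent with Pyrite, Fluorite, Diamond, Dolomite, Calcite.
White streak eliminates Molybdenite.
The minerals that satisfy all observations are Barite, Biotite, Gypsum, Kaolinite, Kyanite, Muscovite, Sillimanite, Topaz.
That is 8 minerals.

8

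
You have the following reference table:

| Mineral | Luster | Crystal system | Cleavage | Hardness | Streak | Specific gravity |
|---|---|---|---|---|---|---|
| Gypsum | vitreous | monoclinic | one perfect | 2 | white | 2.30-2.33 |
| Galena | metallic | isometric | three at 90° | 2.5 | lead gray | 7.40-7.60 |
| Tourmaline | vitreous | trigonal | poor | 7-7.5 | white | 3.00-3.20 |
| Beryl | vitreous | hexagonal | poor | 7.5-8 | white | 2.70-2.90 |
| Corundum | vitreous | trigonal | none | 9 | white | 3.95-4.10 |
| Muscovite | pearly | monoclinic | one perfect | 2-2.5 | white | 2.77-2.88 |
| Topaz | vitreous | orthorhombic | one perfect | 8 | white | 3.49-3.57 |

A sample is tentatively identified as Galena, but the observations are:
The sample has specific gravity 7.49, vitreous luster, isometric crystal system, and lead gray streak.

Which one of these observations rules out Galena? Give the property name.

Specific gravity 7.49: Galena has SG 7.40-7.60 — agrees.
Vitreous luster: Galena has metallic luster — outside the reference range.
Isometric crystal system: Galena has isometric system — agrees.
Lead gray streak: Galena has lead gray streak — agrees.
Only the luster is inconsistent.

luster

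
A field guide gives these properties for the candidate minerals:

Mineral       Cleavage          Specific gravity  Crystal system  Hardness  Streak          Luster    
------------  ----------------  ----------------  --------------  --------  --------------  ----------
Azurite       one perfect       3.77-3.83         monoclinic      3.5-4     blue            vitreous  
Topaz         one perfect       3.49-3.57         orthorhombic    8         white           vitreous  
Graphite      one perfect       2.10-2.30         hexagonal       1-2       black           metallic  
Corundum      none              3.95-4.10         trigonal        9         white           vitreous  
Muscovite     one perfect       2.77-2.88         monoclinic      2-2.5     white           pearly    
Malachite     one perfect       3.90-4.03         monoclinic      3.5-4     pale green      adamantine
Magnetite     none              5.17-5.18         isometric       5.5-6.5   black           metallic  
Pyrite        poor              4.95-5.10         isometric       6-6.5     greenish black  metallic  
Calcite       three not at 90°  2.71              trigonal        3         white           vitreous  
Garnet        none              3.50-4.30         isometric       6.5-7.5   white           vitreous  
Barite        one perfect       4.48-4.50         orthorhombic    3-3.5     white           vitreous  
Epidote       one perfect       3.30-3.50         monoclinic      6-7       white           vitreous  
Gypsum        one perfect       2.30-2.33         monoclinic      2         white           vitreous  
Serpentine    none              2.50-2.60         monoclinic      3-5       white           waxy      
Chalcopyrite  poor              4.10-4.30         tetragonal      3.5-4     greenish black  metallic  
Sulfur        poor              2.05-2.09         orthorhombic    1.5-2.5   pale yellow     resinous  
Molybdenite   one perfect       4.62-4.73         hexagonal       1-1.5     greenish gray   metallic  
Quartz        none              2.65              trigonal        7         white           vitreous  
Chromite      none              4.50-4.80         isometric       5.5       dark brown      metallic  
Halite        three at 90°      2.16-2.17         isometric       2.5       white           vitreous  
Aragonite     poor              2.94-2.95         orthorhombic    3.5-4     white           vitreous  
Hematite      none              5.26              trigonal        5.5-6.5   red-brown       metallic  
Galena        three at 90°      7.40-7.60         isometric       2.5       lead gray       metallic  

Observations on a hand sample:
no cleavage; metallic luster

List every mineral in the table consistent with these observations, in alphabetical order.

No cleavage — Corundum, Magnetite, Garnet, Serpentine, Quartz, Chromite, Hematite remain.
Metallic luster — only Magnetite, Chromite, Hematite remain.
Consistent with every observation: Chromite, Hematite, Magnetite.

Chromite, Hematite, Magnetite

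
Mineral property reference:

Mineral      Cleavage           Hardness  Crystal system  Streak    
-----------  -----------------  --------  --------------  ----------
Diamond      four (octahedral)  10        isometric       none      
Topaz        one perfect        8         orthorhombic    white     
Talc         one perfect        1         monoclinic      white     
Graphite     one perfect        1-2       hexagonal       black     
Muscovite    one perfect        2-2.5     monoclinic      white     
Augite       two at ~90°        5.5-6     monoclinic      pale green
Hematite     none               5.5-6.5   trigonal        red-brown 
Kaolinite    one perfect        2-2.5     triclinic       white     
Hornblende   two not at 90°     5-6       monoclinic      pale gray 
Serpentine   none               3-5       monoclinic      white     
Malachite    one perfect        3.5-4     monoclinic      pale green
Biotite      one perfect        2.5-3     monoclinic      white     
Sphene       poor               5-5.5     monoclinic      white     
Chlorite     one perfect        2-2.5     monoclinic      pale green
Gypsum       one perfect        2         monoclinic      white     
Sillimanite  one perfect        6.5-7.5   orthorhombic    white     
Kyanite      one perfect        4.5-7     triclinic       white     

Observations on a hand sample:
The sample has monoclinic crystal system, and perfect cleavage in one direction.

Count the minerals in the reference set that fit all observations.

6

Monoclinic crystal system — Talc, Muscovite, Augite, Hornblende, Serpentine, Malachite, Biotite, Sphene, Chlorite, Gypsum remain.
Perfect cleavage in one direction eliminates Augite, Hornblende, Serpentine, Sphene.
Remaining candidates: Biotite, Chlorite, Gypsum, Malachite, Muscovite, Talc.
That is 6 minerals.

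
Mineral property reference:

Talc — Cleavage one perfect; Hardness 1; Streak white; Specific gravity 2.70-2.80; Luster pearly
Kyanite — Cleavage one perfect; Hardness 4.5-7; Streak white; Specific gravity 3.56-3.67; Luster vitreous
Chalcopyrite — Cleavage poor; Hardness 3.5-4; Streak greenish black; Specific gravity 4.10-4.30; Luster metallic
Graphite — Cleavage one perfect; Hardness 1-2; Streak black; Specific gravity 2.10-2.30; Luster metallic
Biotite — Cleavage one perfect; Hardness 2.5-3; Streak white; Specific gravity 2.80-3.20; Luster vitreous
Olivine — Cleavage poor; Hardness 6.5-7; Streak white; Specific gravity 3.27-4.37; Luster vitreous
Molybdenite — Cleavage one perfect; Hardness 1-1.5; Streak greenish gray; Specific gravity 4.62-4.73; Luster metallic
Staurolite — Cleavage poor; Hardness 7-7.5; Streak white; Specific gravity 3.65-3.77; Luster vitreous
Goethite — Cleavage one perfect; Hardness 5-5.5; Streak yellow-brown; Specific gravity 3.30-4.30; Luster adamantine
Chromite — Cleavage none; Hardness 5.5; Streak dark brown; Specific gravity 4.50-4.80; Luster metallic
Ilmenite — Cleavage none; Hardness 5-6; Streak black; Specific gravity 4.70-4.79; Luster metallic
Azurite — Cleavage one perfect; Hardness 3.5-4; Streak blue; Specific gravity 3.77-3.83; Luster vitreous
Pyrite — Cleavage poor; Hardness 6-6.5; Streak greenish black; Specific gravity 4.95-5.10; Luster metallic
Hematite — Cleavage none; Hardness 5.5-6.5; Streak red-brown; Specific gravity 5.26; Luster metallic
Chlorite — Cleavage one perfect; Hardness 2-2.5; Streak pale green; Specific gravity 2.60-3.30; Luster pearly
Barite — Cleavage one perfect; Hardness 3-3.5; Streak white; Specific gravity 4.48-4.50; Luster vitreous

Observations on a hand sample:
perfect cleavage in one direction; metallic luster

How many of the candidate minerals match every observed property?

2

Perfect cleavage in one direction: narrows the field to Talc, Kyanite, Graphite, Biotite, Molybdenite, Goethite, Azurite, Chlorite, Barite.
Metallic luster: leaves Graphite, Molybdenite.
Consistent with every observation: Graphite, Molybdenite.
That is 2 minerals.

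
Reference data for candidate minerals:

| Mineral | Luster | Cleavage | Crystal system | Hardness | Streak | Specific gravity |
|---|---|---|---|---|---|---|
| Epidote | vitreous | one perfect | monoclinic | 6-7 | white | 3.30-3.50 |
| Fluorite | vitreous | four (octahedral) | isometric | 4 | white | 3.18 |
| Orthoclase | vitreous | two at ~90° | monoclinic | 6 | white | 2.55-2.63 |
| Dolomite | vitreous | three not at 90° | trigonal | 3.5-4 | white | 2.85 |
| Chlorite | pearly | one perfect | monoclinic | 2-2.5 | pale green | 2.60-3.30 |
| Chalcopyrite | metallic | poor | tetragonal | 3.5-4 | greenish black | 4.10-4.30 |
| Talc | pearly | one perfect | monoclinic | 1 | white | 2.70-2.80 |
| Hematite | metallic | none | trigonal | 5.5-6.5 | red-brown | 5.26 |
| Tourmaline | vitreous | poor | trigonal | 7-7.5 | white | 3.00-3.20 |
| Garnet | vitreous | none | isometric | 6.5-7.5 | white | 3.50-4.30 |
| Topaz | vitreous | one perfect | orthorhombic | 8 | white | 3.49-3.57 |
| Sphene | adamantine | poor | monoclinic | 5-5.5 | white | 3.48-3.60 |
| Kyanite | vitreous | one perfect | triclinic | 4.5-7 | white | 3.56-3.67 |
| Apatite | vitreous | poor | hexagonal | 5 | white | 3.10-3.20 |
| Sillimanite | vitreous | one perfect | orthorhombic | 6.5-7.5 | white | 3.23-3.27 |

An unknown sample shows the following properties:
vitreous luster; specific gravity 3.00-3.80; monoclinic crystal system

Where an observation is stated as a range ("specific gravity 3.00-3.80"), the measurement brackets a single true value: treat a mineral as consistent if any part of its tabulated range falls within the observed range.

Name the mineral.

Epidote

Vitreous luster is inconsistent with Chlorite, Chalcopyrite, Talc, Hematite, Sphene.
Specific gravity 3.00-3.80 excludes Orthoclase, Dolomite.
Monoclinic crystal system — narrows the field to Epidote.
Only Epidote satisfies all observations.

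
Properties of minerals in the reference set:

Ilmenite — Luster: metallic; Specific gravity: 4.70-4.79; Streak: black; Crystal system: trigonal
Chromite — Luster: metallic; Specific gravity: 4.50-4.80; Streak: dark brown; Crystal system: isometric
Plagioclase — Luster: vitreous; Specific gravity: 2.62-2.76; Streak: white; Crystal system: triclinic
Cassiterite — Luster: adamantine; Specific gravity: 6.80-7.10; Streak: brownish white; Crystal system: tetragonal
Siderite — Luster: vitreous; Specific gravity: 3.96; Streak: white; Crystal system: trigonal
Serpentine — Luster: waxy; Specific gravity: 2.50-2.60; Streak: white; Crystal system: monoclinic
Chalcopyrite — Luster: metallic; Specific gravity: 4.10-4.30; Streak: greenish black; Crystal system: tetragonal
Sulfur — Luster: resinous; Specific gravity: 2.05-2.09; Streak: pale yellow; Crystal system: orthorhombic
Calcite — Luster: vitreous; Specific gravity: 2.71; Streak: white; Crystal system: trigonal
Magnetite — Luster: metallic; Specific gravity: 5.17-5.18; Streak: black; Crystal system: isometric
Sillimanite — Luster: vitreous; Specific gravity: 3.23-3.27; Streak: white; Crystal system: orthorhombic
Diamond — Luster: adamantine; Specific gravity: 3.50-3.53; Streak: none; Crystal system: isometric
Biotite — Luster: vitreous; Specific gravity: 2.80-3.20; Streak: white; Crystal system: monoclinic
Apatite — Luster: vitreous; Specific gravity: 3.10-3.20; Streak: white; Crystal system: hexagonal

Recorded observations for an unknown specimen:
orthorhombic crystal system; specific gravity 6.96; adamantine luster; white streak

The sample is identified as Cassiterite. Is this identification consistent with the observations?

No

Orthorhombic crystal system — Cassiterite has tetragonal system; which does not match.
Specific gravity 6.96 — matches Cassiterite (SG 6.80-7.10).
Adamantine luster — matches Cassiterite (adamantine luster).
White streak — Cassiterite has brownish white streak; which does not match.
2 of the observed properties are inconsistent with Cassiterite.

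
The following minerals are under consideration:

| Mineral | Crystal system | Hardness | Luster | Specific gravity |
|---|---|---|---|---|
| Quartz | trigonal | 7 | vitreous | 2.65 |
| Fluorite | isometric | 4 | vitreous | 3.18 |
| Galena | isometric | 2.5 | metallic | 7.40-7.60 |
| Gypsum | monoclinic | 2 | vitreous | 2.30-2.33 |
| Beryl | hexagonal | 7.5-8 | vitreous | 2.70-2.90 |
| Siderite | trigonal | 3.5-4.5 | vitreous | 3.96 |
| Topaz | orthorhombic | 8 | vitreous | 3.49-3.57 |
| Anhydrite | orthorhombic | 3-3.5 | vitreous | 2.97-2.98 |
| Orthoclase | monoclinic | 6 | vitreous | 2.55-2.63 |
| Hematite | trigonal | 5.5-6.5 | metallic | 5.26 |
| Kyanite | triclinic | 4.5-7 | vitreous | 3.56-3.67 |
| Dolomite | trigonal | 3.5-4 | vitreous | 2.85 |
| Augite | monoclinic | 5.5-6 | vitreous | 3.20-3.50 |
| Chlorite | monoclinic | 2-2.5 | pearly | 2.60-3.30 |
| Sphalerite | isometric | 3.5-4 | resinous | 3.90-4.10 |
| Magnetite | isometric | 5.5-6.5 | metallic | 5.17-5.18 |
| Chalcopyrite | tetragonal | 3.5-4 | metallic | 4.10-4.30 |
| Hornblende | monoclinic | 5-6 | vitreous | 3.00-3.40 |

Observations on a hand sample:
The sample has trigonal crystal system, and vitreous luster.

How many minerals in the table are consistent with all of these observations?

3

Trigonal crystal system — only Quartz, Siderite, Hematite, Dolomite remain.
Vitreous luster rules out Hematite.
Consistent with every observation: Dolomite, Quartz, Siderite.
That is 3 minerals.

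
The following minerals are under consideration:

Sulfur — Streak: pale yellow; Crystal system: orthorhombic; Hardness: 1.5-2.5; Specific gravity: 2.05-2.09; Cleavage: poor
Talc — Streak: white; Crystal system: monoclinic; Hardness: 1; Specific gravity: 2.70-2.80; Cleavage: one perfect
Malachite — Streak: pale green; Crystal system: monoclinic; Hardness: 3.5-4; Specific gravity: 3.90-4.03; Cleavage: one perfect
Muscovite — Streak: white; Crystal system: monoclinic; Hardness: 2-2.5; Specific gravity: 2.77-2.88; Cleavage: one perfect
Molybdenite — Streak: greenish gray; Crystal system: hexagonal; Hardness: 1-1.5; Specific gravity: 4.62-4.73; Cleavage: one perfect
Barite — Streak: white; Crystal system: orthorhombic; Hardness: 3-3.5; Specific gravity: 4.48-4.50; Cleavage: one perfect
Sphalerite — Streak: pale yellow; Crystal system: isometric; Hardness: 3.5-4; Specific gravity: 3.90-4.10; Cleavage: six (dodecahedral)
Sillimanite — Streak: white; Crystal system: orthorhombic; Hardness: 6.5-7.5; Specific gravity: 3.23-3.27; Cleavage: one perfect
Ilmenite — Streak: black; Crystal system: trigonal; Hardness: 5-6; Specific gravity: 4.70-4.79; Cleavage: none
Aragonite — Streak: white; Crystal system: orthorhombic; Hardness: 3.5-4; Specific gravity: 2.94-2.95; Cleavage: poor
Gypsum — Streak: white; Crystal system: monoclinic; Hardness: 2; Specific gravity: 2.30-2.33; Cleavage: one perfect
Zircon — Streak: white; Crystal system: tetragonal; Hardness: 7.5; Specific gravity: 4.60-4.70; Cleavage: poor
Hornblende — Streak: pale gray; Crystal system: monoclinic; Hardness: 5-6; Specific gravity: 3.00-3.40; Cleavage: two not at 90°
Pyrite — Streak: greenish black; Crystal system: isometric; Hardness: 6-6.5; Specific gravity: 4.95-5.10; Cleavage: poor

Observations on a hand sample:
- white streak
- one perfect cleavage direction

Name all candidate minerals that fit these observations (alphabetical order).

White streak: leaves Talc, Muscovite, Barite, Sillimanite, Aragonite, Gypsum, Zircon.
One perfect cleavage direction excludes Aragonite, Zircon.
The minerals that satisfy all observations are Barite, Gypsum, Muscovite, Sillimanite, Talc.

Barite, Gypsum, Muscovite, Sillimanite, Talc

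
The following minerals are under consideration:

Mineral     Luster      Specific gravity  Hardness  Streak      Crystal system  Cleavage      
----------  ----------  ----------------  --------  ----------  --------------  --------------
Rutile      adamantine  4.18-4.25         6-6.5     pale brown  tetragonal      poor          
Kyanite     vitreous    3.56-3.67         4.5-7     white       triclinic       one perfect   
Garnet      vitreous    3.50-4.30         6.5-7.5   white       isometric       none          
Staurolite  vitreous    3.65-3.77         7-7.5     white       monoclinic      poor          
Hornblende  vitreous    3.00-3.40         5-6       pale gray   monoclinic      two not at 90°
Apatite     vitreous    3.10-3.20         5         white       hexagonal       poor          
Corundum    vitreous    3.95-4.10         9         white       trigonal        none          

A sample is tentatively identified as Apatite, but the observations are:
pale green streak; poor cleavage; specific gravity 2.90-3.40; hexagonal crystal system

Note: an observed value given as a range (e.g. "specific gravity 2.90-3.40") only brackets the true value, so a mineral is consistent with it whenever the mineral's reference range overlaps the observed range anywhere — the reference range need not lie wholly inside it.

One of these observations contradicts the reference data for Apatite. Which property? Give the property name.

Pale green streak: Apatite has white streak — inconsistent.
Poor cleavage: Apatite has cleavage poor — agrees.
Specific gravity 2.90-3.40: Apatite has SG 3.10-3.20 — agrees.
Hexagonal crystal system: Apatite has hexagonal system — agrees.
The streak is the one property that does not fit.

streak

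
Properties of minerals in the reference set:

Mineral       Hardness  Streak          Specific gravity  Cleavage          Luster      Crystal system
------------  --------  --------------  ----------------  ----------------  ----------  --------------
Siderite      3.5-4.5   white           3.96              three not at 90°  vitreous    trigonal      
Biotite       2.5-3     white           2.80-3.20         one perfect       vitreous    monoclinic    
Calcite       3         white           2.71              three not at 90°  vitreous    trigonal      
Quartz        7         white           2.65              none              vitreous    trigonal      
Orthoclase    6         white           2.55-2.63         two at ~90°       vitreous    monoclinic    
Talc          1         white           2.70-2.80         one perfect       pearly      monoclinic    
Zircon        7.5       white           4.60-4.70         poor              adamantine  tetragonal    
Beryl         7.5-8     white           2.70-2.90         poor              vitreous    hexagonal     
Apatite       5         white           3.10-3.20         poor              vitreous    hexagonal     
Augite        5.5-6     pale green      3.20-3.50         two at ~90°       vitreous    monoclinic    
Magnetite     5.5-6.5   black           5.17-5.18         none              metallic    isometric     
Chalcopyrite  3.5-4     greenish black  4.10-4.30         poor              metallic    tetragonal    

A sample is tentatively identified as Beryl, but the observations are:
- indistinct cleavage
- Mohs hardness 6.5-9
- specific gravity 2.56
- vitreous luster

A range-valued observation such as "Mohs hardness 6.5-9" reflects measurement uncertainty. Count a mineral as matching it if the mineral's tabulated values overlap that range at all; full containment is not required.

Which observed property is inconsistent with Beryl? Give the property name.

specific gravity

Indistinct cleavage: Beryl has cleavage poor — consistent.
Mohs hardness 6.5-9: Beryl has hardness 7.5-8 — consistent.
Specific gravity 2.56: Beryl has SG 2.70-2.90 — inconsistent.
Vitreous luster: Beryl has vitreous luster — consistent.
Only the specific gravity is inconsistent.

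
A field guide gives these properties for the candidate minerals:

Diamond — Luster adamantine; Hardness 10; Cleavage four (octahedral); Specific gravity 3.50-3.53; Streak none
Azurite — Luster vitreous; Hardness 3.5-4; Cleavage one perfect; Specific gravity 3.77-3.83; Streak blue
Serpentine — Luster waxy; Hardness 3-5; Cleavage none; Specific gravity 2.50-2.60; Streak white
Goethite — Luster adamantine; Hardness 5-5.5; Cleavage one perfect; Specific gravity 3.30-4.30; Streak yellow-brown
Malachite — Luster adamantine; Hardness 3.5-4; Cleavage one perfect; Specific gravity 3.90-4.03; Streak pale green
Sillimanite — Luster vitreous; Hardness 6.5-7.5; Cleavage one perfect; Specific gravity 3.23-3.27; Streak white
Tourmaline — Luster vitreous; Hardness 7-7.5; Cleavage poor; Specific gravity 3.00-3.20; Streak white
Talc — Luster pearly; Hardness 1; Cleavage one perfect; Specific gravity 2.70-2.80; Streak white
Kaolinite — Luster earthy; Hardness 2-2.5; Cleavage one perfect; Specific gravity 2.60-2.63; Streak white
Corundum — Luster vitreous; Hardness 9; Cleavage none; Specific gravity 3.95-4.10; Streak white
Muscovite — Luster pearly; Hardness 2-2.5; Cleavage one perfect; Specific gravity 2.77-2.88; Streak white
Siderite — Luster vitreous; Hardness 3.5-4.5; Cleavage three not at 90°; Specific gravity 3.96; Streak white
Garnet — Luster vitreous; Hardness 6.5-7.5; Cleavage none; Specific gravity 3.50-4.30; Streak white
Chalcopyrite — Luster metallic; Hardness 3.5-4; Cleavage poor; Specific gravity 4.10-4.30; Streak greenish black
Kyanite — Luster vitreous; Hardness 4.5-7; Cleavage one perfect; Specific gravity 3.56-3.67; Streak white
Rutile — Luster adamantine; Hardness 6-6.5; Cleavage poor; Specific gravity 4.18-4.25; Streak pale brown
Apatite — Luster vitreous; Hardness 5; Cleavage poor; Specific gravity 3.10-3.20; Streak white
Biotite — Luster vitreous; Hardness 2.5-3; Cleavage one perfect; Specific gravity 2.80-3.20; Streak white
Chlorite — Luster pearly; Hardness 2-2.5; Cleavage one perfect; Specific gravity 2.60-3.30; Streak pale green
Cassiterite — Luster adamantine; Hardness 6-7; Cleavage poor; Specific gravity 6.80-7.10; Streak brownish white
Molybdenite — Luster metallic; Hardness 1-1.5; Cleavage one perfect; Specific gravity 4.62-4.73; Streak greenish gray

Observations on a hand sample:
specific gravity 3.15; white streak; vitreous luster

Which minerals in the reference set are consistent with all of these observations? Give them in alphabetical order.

Specific gravity 3.15: only Tourmaline, Apatite, Biotite, Chlorite remain.
White streak excludes Chlorite.
Vitreous luster: all remaining candidates fit.
Consistent with every observation: Apatite, Biotite, Tourmaline.

Apatite, Biotite, Tourmaline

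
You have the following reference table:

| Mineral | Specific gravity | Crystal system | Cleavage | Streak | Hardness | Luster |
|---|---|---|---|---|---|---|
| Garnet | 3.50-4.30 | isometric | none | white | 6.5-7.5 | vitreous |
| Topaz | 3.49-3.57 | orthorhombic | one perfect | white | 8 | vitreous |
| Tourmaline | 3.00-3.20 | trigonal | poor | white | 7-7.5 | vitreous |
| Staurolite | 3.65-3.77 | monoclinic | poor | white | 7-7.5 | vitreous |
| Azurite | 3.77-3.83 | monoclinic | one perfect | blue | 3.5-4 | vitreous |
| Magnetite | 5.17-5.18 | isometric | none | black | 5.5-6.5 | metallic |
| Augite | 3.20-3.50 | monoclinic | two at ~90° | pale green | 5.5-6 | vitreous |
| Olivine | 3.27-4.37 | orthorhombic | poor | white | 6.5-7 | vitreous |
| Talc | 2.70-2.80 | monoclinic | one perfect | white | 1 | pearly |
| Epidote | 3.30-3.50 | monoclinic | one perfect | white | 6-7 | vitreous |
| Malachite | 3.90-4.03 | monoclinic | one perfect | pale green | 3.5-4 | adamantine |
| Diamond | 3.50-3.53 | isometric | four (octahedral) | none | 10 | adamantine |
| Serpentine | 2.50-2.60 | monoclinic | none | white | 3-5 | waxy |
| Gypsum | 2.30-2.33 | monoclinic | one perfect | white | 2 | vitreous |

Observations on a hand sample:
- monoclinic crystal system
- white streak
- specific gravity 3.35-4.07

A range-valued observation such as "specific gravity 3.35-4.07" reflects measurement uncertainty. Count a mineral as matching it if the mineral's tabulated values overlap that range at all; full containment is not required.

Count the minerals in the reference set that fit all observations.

Monoclinic crystal system is inconsistent with Garnet, Topaz, Tourmaline, Magnetite, Olivine, Diamond.
White streak is inconsistent with Azurite, Augite, Malachite.
Specific gravity 3.35-4.07 — narrows the field to Staurolite, Epidote.
The minerals that satisfy all observations are Epidote, Staurolite.
That is 2 minerals.

2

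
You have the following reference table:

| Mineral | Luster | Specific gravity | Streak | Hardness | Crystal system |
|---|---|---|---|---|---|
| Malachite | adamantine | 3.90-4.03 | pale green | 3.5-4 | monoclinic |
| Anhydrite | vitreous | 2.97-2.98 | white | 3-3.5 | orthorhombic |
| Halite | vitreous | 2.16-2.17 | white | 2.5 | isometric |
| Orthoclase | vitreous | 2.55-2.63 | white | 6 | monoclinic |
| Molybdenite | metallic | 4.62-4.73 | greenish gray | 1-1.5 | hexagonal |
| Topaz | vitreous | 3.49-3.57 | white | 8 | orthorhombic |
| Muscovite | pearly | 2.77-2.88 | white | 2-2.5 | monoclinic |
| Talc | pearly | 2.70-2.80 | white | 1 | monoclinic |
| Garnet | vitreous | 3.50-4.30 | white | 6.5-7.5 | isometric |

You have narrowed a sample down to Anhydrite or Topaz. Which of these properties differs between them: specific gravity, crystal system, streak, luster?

Specific gravity: Anhydrite 2.97-2.98, Topaz 3.49-3.57 — distinct.
Crystal system: both orthorhombic — shared.
Streak: both white — shared.
Luster: both vitreous — shared.
Only specific gravity differs between Anhydrite and Topaz among the listed tests.

specific gravity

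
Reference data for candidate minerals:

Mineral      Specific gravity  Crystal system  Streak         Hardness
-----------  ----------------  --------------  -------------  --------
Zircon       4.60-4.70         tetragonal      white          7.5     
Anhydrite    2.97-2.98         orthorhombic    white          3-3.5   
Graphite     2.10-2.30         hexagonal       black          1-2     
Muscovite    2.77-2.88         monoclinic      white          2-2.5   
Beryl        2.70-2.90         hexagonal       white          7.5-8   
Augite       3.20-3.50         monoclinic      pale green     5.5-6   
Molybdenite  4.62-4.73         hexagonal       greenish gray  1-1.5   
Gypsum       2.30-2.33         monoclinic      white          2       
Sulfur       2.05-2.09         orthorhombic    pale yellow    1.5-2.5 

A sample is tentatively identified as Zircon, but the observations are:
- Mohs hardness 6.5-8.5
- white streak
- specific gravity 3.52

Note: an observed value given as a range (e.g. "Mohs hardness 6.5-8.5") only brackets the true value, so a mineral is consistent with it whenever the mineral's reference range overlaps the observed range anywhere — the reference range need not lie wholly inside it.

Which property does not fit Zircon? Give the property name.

specific gravity

Mohs hardness 6.5-8.5: Zircon has hardness 7.5 — within range.
White streak: Zircon has white streak — within range.
Specific gravity 3.52: Zircon has SG 4.60-4.70 — outside the reference range.
Everything matches except the specific gravity.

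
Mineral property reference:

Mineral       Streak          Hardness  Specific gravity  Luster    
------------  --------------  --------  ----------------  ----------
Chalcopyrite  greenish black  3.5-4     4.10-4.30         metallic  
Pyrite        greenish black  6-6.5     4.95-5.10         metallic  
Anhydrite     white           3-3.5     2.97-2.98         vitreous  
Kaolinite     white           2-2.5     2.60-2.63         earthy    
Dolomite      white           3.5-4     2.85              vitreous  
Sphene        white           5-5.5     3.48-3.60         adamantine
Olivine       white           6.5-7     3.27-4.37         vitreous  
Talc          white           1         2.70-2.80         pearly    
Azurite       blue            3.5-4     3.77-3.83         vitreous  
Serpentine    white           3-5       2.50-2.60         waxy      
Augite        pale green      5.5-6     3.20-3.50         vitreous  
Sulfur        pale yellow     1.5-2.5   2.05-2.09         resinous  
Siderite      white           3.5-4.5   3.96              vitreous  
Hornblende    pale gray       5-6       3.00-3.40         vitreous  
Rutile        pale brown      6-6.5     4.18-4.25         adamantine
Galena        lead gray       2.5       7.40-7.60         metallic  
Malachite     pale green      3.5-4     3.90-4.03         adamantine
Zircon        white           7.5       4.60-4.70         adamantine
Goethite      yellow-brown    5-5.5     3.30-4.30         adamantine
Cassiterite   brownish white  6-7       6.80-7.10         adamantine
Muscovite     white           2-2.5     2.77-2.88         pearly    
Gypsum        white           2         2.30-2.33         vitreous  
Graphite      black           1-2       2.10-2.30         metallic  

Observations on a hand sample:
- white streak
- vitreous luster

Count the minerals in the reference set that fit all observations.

5

White streak — narrows the field to Anhydrite, Kaolinite, Dolomite, Sphene, Olivine, Talc, Serpentine, Siderite, Zircon, Muscovite, Gypsum.
Vitreous luster — leaves Anhydrite, Dolomite, Olivine, Siderite, Gypsum.
Remaining candidates: Anhydrite, Dolomite, Gypsum, Olivine, Siderite.
That is 5 minerals.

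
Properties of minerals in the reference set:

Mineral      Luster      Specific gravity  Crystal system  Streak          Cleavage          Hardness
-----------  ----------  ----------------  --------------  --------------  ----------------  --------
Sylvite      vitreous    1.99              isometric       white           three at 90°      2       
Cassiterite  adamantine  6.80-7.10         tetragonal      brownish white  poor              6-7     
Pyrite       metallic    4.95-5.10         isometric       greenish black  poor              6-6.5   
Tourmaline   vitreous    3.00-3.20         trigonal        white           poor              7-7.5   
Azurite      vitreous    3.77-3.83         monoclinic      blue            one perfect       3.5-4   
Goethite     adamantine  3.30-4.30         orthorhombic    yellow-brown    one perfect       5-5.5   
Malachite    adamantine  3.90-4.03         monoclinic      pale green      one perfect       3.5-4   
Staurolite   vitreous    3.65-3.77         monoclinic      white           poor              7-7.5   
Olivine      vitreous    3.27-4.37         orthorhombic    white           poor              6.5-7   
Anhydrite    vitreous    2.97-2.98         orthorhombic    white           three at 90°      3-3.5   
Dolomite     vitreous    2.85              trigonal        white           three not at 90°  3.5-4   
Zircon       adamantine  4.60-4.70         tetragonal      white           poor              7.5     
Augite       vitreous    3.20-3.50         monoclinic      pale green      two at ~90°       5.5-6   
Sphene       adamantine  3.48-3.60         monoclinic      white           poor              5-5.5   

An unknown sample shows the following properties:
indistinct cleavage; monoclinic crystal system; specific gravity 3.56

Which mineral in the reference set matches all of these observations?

Sphene

Indistinct cleavage — only Cassiterite, Pyrite, Tourmaline, Staurolite, Olivine, Zircon, Sphene remain.
Monoclinic crystal system — only Staurolite, Sphene remain.
Specific gravity 3.56 is inconsistent with Staurolite.
Only Sphene satisfies all observations.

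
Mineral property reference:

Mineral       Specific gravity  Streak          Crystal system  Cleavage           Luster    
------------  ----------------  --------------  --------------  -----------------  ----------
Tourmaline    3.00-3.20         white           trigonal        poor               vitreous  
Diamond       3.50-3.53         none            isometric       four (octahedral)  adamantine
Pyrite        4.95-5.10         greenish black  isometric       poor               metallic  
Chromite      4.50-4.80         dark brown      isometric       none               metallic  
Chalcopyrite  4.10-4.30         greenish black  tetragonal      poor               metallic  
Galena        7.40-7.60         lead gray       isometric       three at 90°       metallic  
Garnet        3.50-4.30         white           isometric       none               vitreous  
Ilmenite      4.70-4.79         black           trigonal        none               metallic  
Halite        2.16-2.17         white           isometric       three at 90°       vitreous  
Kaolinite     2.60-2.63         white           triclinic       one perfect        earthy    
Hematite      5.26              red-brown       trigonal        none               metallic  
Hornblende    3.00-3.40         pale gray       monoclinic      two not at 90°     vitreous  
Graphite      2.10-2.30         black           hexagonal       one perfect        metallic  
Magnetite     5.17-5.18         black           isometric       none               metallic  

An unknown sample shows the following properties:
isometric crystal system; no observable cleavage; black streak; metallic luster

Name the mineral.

Isometric crystal system — leaves Diamond, Pyrite, Chromite, Galena, Garnet, Halite, Magnetite.
No observable cleavage — leaves Chromite, Garnet, Magnetite.
Black streak — leaves Magnetite.
Metallic luster — every remaining candidate is consistent.
Magnetite is the sole remaining match.

Magnetite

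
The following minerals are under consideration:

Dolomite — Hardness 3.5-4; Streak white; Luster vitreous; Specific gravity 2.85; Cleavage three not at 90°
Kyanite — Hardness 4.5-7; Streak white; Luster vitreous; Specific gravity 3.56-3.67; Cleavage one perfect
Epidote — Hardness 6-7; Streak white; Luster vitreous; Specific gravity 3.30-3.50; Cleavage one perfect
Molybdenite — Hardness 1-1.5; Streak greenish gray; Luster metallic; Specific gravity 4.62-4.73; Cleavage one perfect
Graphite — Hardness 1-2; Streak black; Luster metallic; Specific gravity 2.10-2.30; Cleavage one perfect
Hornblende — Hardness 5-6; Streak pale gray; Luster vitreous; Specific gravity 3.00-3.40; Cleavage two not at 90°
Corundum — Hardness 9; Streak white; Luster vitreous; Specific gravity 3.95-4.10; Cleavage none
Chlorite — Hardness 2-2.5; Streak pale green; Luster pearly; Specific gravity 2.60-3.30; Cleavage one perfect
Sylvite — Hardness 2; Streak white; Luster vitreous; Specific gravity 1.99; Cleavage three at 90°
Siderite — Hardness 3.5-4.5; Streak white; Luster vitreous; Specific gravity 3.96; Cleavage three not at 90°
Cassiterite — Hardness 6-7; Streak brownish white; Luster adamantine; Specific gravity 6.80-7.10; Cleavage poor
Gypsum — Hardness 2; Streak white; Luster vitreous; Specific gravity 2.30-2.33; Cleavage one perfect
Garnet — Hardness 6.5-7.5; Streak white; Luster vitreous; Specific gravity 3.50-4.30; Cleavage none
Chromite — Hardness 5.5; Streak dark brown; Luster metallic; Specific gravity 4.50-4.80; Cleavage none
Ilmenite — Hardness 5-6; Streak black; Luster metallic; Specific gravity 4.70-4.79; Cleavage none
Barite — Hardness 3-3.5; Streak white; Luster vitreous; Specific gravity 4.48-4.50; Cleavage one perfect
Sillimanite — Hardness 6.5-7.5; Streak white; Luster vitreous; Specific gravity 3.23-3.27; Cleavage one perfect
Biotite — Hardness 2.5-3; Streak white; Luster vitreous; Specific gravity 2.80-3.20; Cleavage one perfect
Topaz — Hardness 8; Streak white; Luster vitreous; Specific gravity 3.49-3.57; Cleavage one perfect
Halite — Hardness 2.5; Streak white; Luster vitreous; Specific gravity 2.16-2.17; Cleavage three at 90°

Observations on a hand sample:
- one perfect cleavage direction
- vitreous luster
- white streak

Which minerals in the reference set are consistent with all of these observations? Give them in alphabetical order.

Barite, Biotite, Epidote, Gypsum, Kyanite, Sillimanite, Topaz

One perfect cleavage direction — only Kyanite, Epidote, Molybdenite, Graphite, Chlorite, Gypsum, Barite, Sillimanite, Biotite, Topaz remain.
Vitreous luster excludes Molybdenite, Graphite, Chlorite.
White streak — all remaining candidates fit.
Remaining candidates: Barite, Biotite, Epidote, Gypsum, Kyanite, Sillimanite, Topaz.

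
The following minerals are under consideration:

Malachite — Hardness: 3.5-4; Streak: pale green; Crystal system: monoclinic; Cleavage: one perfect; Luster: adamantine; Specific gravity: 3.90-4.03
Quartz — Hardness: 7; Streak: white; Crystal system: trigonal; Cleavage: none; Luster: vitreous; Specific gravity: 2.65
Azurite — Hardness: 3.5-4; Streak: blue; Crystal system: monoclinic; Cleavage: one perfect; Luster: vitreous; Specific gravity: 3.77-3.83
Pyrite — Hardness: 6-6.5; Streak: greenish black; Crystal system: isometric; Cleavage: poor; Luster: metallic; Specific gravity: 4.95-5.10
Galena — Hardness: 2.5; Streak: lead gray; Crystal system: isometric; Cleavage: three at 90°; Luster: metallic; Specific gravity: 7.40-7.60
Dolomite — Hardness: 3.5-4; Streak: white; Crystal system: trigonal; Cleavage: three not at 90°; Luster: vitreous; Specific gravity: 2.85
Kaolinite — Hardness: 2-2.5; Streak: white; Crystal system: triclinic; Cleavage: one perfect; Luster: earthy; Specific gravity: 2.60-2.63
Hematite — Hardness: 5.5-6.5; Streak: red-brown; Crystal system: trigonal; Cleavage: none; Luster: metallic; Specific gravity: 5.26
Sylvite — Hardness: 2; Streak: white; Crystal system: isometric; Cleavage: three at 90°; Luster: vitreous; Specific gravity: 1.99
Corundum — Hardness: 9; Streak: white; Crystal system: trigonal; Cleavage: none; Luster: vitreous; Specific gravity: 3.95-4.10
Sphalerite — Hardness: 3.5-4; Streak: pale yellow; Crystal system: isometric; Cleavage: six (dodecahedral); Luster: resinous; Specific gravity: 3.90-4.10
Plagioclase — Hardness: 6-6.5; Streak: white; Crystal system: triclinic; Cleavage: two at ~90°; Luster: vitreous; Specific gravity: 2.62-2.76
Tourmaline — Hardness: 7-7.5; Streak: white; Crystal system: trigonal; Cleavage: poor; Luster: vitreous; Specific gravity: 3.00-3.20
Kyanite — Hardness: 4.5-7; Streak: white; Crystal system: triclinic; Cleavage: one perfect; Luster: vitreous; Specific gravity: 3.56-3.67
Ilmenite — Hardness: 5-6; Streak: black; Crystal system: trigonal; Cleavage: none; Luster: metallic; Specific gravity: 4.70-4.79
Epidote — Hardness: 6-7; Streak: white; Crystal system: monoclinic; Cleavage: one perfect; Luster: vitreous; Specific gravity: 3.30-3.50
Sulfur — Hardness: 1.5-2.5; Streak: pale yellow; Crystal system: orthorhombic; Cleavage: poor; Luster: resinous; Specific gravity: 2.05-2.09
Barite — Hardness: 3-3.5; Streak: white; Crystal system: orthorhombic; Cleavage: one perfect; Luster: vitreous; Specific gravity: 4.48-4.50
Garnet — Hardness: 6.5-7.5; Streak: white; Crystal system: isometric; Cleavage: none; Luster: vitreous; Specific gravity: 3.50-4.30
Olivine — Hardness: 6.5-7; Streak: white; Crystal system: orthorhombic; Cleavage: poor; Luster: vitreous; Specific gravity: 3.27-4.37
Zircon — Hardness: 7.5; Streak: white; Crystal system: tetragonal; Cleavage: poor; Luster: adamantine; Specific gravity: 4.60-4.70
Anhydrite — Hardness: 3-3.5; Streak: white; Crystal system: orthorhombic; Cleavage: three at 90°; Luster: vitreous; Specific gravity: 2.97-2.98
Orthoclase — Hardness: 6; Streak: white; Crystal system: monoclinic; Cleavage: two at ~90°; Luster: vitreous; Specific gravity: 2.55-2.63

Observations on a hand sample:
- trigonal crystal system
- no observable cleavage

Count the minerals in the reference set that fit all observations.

Trigonal crystal system: narrows the field to Quartz, Dolomite, Hematite, Corundum, Tourmaline, Ilmenite.
No observable cleavage excludes Dolomite, Tourmaline.
The minerals that satisfy all observations are Corundum, Hematite, Ilmenite, Quartz.
That is 4 minerals.

4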